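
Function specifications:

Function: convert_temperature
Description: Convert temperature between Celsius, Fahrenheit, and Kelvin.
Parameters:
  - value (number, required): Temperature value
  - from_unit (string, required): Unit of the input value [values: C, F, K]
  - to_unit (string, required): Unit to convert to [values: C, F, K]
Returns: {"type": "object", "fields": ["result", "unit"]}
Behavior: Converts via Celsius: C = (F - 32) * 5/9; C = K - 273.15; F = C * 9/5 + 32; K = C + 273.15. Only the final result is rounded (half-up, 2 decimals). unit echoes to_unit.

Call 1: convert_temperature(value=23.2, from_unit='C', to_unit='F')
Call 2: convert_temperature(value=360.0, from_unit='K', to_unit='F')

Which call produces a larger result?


Call 1:
  Input already in C: 23.2
  To F: 23.2 * 9/5 + 32 = 73.76
  Round to 2 decimals: 73.76
  -> 73.76 F
Call 2:
  To C: 360 - 273.15 = 86.85
  To F: 86.85 * 9/5 + 32 = 188.33
  Round to 2 decimals: 188.33
  -> 188.33 F
Call 2 (188.33 F)


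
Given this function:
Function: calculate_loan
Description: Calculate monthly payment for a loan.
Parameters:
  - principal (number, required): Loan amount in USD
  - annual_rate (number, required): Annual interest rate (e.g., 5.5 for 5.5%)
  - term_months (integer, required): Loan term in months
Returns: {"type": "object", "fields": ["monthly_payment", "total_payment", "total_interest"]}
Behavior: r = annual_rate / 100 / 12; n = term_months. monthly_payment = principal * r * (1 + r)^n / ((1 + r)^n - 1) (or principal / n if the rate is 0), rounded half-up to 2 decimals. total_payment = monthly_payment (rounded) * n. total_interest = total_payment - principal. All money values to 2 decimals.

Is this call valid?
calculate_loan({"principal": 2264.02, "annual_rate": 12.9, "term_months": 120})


Checking all required parameters present and types match... All valid.
Valid


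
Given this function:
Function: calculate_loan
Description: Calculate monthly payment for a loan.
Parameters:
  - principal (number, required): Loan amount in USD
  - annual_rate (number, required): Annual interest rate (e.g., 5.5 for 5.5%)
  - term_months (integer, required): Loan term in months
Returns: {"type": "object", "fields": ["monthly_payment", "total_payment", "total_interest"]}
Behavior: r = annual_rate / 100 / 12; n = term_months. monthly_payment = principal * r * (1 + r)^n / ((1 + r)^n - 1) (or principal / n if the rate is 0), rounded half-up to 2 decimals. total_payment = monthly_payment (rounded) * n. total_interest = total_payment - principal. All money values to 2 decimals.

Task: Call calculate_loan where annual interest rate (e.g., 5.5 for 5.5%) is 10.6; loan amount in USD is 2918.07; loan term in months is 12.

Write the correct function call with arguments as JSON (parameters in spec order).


Mapping each described value to its parameter name:
  'Annual interest rate (e.g., 5.5 for 5.5%)' -> annual_rate = 10.6
  'Loan amount in USD' -> principal = 2918.07
  'Loan term in months' -> term_months = 12
calculate_loan({"principal": 2918.07, "annual_rate": 10.6, "term_months": 12})


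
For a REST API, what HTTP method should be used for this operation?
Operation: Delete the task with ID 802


GET = read, POST = create, PUT = update/replace, DELETE = remove
This operation is a removal.
DELETE


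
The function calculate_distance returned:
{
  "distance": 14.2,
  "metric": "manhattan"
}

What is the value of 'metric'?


manhattan


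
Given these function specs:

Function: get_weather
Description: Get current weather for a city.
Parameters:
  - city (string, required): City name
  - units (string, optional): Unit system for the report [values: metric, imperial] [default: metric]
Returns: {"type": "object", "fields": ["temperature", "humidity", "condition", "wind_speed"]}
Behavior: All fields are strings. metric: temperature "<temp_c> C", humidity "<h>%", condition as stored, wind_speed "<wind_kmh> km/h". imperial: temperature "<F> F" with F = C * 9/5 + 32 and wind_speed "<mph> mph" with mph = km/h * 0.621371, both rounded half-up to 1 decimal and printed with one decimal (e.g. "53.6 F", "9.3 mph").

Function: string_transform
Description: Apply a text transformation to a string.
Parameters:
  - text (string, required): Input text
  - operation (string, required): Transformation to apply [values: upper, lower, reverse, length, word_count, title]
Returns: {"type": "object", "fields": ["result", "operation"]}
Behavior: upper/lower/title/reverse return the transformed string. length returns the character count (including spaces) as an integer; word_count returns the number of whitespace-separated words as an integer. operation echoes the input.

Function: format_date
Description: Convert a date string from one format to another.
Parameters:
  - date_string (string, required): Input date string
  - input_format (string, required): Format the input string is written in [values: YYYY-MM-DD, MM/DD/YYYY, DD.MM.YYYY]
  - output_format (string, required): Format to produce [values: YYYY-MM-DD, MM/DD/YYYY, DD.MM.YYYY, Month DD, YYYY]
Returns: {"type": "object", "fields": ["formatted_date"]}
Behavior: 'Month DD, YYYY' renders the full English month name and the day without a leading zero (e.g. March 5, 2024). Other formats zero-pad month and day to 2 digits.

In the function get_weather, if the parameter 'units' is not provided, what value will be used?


The get_weather spec declares:
  - units (string, optional): Unit system for the report [values: metric, imperial] [default: metric]
Default:
metric


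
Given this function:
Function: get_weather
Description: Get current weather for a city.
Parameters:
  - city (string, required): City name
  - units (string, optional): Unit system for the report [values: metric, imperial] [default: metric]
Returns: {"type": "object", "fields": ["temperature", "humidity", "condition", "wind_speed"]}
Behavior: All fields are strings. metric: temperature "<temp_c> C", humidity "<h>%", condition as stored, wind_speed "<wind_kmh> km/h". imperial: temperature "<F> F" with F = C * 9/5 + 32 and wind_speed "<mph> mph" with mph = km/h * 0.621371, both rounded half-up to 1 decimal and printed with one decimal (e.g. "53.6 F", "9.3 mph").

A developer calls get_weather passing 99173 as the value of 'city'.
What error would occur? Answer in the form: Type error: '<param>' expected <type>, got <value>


Spec: 'city' is declared as string; 99173 is an integer.
Type error: 'city' expected string, got 99173


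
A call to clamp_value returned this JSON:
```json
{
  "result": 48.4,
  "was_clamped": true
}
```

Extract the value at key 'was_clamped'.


true


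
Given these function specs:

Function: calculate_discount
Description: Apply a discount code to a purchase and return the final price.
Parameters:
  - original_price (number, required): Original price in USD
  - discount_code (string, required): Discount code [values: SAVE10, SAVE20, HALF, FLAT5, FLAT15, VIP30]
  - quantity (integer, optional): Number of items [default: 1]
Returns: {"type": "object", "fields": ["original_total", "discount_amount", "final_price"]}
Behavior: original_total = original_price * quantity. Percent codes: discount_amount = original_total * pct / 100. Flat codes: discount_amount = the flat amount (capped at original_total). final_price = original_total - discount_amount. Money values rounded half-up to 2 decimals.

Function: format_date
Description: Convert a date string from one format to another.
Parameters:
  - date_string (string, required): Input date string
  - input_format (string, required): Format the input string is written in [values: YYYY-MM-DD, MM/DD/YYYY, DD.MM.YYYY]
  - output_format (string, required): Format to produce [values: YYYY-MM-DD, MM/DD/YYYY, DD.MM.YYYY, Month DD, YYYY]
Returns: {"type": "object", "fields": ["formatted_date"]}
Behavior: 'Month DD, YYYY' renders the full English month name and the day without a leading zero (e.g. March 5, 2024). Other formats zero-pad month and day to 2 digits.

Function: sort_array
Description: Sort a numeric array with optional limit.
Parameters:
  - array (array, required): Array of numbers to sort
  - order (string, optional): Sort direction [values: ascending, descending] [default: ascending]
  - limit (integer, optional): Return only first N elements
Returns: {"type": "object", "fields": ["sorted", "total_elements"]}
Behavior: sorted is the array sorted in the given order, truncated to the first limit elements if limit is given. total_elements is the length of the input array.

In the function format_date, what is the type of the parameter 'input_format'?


The format_date spec declares:
  - input_format (string, required): Format the input string is written in [values: YYYY-MM-DD, MM/DD/YYYY, DD.MM.YYYY]
Type:
string


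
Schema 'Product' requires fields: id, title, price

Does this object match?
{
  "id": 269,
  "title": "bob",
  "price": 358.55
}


Checking required fields... All present.
Valid - all required fields present


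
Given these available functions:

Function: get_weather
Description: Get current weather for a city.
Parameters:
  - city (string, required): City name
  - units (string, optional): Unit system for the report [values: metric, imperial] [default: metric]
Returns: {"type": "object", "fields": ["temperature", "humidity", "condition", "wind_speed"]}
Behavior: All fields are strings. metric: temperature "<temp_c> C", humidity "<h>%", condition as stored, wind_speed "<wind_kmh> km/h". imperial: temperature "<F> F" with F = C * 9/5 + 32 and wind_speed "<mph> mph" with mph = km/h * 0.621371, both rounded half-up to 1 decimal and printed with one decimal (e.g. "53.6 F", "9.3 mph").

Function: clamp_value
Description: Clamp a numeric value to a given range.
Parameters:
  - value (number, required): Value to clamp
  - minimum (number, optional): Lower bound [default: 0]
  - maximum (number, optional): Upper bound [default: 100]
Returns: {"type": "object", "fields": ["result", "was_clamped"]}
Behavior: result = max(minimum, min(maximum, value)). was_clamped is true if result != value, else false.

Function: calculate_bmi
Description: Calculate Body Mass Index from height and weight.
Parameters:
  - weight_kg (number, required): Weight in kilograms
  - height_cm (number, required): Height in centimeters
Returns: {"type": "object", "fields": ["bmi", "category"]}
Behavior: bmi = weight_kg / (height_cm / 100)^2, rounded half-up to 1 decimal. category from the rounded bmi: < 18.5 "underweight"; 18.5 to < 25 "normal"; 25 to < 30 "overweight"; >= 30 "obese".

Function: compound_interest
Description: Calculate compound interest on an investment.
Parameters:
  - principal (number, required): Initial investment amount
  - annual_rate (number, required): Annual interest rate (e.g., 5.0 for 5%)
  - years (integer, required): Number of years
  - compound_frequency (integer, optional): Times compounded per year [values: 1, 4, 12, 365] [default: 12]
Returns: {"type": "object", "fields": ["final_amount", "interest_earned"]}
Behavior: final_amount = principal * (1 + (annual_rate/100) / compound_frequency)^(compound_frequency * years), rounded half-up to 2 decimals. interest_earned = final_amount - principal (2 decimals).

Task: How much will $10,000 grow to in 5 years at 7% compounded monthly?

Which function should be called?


The task needs a function whose description is: Calculate compound interest on an investment.
compound_interest


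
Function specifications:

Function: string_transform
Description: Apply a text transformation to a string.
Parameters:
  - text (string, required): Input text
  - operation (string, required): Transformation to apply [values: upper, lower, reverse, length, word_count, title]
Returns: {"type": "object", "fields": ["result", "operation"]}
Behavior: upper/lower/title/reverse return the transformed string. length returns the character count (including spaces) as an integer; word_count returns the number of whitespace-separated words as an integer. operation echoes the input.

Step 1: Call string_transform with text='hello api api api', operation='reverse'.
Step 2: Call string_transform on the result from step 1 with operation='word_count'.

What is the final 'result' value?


Step 1: string_transform(text='hello api api api', operation='reverse')
  -> result = 'ipa ipa ipa olleh'
Step 2: string_transform(text='ipa ipa ipa olleh', operation='word_count')
  words: ipa, ipa, ipa, olleh -> 4
  -> result = 4
4


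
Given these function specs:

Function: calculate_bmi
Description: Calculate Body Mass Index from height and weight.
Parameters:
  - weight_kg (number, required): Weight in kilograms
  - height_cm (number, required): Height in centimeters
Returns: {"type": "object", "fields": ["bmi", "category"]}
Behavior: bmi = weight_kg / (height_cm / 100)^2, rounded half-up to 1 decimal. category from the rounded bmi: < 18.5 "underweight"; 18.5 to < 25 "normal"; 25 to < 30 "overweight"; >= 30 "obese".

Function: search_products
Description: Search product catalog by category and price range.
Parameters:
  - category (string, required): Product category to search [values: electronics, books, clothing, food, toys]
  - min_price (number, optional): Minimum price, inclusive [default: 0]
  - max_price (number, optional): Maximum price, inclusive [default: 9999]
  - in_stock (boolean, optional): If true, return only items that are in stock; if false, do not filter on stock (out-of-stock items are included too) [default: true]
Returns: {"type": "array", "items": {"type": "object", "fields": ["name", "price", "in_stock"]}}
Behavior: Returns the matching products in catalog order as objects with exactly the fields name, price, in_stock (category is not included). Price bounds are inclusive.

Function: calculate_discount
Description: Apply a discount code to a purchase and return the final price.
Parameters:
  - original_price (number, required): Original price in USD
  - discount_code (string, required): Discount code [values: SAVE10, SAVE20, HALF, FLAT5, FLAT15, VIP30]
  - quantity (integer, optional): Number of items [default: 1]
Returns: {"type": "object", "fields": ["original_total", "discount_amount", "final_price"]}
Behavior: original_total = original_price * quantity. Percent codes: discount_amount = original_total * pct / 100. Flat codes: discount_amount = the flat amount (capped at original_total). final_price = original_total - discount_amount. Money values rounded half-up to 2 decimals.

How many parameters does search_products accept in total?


Parameters of search_products: category (required), min_price (optional), max_price (optional), in_stock (optional)
Total:
4


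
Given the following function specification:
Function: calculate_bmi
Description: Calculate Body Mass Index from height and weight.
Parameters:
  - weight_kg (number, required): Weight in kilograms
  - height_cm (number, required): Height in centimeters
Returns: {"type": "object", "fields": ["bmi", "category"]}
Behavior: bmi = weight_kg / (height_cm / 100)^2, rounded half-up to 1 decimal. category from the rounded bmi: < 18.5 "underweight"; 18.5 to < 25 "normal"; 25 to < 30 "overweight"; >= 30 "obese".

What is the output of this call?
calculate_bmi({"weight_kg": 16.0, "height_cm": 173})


height_m = 173 / 100 = 1.73
bmi = 16.0 / 1.73^2 = 16.0 / 2.9929 = 5.345985 -> 5.3
5.3 < 18.5 -> underweight
Output:
{"bmi": 5.3, "category": "underweight"}


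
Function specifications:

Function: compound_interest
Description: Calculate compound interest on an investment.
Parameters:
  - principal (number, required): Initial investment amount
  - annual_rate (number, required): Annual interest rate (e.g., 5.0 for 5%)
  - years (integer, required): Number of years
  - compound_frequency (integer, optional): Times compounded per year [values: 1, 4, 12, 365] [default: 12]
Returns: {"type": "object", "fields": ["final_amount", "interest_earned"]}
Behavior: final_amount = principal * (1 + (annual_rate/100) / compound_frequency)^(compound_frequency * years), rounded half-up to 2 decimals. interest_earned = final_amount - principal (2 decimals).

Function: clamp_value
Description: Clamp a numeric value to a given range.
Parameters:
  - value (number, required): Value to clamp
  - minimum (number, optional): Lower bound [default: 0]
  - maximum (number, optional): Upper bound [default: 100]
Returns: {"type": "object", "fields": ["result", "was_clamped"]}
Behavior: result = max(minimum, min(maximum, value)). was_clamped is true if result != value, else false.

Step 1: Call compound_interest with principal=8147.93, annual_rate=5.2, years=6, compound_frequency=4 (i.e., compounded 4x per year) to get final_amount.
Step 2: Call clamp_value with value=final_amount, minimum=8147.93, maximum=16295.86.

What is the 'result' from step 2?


Step 1: compound_interest
  rate per period = 5.2/100/4 = 0.013 (keep full precision); periods = 4 * 6 = 24
  (1 + 0.013)^24 = 1.36341067
  final_amount = 8147.93 * 1.36341067 = 11108.974706 -> 11108.97
  interest_earned = 11108.97 - 8147.93 = 2961.04
  -> final_amount = 11108.97
Step 2: clamp_value(value=11108.97, minimum=8147.93, maximum=16295.86)
  result = max(8147.93, min(16295.86, 11108.97)) = max(8147.93, 11108.97) = 11108.97
  was_clamped = (11108.97 != 11108.97) = false
  -> result = 11108.97
11108.97


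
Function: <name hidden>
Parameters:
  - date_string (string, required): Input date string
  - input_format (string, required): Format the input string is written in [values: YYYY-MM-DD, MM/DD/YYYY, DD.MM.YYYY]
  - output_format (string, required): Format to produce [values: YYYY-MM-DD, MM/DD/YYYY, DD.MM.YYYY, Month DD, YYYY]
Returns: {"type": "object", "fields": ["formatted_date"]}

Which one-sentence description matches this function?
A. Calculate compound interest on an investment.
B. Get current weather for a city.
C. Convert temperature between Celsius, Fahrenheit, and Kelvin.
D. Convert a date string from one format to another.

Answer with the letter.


Parameters date_string, input_format, output_format and return ["formatted_date"] fit: Convert a date string from one format to another.
D


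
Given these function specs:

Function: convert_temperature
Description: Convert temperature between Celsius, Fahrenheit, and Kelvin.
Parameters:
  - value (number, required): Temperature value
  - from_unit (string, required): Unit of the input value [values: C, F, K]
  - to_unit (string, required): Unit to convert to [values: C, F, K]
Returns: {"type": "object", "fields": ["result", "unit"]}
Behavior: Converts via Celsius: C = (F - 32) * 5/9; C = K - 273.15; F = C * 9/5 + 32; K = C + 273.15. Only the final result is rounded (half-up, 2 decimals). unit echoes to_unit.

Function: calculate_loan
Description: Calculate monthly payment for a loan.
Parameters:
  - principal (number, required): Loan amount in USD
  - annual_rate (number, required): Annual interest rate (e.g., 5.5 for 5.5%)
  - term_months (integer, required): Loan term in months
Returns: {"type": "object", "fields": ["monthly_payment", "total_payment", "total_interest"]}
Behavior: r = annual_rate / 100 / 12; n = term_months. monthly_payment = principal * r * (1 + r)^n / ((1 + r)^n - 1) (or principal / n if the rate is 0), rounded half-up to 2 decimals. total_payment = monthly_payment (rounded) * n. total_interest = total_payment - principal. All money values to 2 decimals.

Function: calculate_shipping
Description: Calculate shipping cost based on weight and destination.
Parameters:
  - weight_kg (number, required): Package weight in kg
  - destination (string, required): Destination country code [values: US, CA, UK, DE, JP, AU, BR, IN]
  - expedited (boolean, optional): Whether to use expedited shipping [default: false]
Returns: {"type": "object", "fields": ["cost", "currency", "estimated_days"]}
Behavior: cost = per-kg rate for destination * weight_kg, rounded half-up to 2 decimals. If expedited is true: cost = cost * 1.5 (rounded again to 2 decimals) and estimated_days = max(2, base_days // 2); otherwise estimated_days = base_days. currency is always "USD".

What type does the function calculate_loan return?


The calculate_loan spec declares Returns: {"type": "object", "fields": ["monthly_payment", "total_payment", "total_interest"]}
Type:
object


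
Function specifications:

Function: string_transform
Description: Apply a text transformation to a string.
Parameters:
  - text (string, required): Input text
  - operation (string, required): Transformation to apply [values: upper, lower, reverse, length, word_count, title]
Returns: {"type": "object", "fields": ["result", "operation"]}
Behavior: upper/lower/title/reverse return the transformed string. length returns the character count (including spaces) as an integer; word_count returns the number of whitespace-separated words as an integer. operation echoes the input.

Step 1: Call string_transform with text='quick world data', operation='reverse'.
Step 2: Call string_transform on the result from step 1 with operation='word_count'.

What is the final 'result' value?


Step 1: string_transform(text='quick world data', operation='reverse')
  -> result = 'atad dlrow kciuq'
Step 2: string_transform(text='atad dlrow kciuq', operation='word_count')
  words: atad, dlrow, kciuq -> 3
  -> result = 3
3


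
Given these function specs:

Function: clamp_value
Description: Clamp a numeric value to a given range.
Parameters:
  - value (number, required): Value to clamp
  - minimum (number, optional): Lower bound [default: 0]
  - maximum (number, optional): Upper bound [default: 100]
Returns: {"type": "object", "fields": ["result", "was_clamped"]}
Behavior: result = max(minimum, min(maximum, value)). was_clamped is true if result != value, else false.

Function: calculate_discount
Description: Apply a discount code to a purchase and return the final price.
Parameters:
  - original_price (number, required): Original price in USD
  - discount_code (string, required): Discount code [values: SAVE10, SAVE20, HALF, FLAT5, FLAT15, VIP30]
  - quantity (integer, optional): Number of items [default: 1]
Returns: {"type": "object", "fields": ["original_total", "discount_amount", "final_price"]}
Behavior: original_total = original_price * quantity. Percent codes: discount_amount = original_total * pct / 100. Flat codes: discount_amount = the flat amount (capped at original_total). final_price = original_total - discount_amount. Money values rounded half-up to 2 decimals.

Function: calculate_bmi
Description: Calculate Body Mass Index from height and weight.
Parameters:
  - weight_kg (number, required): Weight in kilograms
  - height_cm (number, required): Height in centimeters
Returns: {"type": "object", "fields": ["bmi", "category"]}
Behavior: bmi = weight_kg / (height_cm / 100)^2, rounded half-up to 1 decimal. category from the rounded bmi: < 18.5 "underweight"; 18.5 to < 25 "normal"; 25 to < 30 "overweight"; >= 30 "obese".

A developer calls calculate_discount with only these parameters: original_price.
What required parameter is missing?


Required parameters: original_price, discount_code
Provided: original_price
Missing: discount_code
discount_code


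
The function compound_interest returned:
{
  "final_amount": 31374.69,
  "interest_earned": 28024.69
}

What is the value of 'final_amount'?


31374.69


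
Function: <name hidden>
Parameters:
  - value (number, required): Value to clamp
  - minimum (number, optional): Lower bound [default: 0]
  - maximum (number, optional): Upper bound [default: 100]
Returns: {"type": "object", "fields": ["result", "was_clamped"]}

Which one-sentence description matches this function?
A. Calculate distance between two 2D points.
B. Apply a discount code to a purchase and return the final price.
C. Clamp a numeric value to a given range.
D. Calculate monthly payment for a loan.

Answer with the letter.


Parameters value, minimum, maximum and return ["result", "was_clamped"] fit: Clamp a numeric value to a given range.
C


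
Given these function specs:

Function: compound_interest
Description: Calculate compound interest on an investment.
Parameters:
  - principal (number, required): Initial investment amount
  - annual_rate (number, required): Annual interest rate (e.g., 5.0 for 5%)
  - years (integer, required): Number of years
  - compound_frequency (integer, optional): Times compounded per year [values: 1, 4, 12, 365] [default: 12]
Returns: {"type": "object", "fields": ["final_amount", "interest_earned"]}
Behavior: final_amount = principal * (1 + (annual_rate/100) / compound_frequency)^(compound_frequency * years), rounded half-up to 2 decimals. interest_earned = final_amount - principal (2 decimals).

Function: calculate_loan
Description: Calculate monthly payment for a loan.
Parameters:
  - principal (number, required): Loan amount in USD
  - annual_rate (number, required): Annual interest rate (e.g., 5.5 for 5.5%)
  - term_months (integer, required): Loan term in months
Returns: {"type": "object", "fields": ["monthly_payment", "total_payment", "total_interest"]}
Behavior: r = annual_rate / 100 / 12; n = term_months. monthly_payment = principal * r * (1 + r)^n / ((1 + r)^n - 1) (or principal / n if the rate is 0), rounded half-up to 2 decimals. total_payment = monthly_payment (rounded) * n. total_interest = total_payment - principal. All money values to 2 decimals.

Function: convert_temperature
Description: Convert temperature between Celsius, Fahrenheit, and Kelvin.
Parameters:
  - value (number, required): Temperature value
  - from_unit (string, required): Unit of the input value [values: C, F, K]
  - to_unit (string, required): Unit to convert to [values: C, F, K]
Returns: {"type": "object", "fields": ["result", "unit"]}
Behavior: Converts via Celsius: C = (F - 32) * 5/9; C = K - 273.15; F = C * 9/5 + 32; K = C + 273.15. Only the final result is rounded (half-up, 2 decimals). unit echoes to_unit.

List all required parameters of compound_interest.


Parameters of compound_interest and their required/optional flag:
  principal: required
  annual_rate: required
  years: required
  compound_frequency: optional
annual_rate, principal, years


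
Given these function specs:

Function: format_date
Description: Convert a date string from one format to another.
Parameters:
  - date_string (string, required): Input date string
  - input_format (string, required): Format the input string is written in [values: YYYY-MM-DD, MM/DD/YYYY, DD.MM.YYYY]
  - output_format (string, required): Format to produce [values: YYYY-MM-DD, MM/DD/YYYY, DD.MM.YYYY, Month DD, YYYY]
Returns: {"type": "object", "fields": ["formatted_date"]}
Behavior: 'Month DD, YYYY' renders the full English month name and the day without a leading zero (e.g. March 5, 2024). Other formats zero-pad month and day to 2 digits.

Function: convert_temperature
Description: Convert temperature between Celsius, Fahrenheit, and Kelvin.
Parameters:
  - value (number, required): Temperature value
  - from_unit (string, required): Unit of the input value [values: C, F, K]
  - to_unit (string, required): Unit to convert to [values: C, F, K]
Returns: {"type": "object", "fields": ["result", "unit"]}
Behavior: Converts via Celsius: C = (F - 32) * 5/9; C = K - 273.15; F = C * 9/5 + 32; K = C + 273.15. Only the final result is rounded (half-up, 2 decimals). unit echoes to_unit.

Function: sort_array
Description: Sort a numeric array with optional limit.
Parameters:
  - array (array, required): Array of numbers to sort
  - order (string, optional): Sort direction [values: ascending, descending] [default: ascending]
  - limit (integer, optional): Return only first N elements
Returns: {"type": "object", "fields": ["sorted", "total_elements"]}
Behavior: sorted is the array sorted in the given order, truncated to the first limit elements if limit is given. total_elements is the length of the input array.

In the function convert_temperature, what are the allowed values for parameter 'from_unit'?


The convert_temperature spec declares:
  - from_unit (string, required): Unit of the input value [values: C, F, K]
Allowed values:
C, F, K


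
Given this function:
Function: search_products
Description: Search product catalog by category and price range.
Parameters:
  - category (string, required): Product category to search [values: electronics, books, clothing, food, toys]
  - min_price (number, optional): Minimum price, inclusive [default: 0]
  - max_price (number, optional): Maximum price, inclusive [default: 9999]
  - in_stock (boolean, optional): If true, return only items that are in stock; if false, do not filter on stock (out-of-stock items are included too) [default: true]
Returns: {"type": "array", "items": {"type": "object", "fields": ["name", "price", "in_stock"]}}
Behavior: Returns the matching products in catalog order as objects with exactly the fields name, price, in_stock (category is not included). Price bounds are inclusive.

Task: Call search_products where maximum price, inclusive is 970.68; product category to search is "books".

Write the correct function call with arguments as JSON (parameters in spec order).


Mapping each described value to its parameter name:
  'Maximum price, inclusive' -> max_price = 970.68
  'Product category to search' -> category = "books"
search_products({"category": "books", "max_price": 970.68})


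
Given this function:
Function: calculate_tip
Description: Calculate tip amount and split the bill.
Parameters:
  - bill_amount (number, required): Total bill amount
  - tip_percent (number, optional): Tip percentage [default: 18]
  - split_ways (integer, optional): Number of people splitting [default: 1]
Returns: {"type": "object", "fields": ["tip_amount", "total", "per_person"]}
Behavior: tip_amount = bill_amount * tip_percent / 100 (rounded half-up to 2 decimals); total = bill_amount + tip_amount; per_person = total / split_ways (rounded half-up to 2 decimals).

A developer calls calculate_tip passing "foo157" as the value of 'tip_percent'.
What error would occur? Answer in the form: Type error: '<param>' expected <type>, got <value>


Spec: 'tip_percent' is declared as number; "foo157" is a string.
Type error: 'tip_percent' expected number, got "foo157"


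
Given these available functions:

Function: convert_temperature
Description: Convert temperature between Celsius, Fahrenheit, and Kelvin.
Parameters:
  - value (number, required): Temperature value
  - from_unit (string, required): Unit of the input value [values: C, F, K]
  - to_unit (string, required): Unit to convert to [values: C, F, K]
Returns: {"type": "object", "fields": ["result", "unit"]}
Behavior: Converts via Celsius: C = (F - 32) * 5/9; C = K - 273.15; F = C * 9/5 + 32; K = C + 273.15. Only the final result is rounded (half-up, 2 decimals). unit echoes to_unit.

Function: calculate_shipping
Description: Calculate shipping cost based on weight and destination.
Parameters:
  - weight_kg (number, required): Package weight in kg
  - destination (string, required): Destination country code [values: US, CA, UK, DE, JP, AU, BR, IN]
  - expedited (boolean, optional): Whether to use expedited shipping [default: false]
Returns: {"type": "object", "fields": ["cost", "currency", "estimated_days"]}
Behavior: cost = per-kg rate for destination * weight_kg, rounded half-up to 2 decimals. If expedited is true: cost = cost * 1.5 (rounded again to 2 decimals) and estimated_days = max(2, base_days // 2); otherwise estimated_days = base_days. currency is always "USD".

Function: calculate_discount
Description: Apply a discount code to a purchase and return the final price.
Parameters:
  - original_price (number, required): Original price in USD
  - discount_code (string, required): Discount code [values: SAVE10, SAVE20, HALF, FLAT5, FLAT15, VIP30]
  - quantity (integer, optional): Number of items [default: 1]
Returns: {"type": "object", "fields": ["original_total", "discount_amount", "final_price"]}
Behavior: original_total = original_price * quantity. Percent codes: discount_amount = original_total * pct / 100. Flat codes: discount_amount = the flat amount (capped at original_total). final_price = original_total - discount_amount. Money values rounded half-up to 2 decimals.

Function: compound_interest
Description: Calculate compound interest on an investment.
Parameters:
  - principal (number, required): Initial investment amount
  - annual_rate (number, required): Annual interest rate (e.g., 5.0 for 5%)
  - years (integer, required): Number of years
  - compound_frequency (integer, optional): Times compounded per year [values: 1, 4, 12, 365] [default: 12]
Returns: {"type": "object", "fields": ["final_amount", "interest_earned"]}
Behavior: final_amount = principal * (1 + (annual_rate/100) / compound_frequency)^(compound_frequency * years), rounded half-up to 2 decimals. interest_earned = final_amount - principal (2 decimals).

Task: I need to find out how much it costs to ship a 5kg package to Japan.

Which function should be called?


The task needs a function whose description is: Calculate shipping cost based on weight and destination.
calculate_shipping


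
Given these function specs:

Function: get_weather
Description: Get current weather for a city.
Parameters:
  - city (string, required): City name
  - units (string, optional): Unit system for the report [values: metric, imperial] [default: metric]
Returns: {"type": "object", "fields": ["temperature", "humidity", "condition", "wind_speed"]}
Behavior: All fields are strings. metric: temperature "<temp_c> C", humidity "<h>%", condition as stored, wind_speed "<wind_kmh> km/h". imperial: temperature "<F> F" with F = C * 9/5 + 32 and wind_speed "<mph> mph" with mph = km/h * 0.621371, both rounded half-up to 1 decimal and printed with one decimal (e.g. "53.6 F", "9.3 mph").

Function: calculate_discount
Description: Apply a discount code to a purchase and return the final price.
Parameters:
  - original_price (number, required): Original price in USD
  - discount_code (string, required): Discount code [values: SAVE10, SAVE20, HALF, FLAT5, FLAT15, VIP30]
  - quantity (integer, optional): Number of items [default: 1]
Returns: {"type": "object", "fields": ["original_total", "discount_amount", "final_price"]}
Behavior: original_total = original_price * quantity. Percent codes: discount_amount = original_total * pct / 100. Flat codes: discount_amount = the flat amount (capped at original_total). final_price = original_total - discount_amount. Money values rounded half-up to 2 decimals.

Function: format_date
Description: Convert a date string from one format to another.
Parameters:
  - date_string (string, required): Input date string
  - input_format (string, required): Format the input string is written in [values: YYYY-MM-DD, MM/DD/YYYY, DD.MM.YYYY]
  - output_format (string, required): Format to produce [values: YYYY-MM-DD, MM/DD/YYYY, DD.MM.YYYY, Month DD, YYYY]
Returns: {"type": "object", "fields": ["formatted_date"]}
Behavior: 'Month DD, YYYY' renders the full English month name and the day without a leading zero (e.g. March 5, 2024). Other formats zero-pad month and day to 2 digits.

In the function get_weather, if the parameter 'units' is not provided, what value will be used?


The get_weather spec declares:
  - units (string, optional): Unit system for the report [values: metric, imperial] [default: metric]
Default:
metric


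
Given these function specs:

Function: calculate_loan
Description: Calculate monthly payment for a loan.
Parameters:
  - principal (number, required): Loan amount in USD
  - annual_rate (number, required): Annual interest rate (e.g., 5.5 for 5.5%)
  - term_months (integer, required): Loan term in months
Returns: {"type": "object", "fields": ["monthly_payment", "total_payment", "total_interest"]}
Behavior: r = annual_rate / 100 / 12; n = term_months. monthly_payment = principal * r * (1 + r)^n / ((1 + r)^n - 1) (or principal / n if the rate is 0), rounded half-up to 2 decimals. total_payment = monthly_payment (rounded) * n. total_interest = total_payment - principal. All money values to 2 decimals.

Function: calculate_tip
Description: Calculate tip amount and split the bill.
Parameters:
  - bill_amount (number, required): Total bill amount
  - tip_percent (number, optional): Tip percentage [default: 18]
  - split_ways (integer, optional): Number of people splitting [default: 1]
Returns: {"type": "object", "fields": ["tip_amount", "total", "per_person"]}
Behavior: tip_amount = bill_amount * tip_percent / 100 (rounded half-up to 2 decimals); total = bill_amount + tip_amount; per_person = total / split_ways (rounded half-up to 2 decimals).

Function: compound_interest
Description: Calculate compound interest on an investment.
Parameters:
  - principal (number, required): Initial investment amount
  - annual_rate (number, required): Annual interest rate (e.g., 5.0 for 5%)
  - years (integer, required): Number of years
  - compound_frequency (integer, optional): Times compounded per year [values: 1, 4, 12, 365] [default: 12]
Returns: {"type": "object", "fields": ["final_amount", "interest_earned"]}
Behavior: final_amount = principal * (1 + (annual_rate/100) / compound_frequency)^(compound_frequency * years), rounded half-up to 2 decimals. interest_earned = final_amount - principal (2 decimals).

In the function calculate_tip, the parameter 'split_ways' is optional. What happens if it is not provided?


The calculate_tip spec declares:
  - split_ways (integer, optional): Number of people splitting [default: 1]
It defaults to 1


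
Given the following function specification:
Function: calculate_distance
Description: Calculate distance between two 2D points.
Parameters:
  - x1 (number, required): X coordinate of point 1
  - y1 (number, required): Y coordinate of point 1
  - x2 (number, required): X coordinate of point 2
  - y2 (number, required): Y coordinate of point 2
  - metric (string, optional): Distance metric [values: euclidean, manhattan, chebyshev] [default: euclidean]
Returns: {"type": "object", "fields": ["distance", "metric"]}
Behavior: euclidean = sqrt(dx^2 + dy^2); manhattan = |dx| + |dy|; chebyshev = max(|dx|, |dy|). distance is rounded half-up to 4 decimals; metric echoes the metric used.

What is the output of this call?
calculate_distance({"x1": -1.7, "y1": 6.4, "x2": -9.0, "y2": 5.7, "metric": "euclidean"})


|dx| = |-9 - -1.7| = 7.3; |dy| = |5.7 - 6.4| = 0.7
euclidean: sqrt(7.3^2 + 0.7^2) = sqrt(53.78) = 7.333485
Round to 4 decimals: 7.3335
Output:
{"distance": 7.3335, "metric": "euclidean"}


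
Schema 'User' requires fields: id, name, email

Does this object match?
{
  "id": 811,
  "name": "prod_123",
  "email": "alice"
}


Checking required fields... All present.
Valid - all required fields present


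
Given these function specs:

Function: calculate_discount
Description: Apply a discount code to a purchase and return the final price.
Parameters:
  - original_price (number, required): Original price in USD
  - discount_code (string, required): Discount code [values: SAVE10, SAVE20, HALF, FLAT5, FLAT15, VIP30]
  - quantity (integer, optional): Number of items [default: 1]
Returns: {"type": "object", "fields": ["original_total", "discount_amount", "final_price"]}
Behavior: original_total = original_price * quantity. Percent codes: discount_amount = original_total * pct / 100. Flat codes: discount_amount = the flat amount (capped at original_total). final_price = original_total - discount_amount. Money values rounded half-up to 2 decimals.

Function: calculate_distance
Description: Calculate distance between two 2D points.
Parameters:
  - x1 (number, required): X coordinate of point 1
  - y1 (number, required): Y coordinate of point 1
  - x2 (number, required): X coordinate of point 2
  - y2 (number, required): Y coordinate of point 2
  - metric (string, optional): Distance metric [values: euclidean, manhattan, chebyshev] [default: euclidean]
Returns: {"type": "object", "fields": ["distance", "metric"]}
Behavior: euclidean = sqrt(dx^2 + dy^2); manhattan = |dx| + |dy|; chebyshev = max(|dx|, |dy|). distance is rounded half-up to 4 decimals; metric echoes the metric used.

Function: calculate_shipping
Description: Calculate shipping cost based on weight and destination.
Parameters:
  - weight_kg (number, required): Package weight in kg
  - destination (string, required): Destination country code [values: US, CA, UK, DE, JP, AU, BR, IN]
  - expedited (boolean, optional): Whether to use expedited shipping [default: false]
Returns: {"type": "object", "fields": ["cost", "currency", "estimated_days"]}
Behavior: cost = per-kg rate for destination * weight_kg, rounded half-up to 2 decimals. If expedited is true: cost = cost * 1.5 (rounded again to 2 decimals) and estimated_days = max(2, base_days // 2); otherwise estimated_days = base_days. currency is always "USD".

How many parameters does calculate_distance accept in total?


Parameters of calculate_distance: x1 (required), y1 (required), x2 (required), y2 (required), metric (optional)
Total:
5
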